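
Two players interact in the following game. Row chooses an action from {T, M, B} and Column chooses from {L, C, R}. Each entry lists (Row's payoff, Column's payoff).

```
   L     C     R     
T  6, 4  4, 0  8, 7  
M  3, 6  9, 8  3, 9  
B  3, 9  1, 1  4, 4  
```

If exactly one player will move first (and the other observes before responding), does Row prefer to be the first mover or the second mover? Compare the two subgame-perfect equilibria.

second

If Row leads: Column's best replies are T→R, M→R, B→L; Row's induced payoffs 8, 3, 3; outcome (T, R), payoffs (8, 7).
If Column leads: Row's best replies are L→T, C→M, R→T; Column's induced payoffs 4, 8, 7; outcome (M, C), payoffs (9, 8).
Row gets 8 moving first and 9 moving second, so Row prefers to move second.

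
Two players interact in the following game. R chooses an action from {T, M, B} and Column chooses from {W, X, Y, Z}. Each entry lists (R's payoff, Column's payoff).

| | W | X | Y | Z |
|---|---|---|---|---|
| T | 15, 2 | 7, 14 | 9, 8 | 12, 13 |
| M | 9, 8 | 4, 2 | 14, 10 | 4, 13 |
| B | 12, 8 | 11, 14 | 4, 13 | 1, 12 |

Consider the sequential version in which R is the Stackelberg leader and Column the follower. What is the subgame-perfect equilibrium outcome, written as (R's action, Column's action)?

Column best-responds to each possible R move:
- T → Column plays X (best of 2, 14, 8, 13); R gets 7.
- M → Column plays Z (best of 8, 2, 10, 13); R gets 4.
- B → Column plays X (best of 8, 14, 13, 12); R gets 11.
Among 7, 4, 11, the best is 11 at B. Subgame-perfect outcome: (B, X) with payoffs (11, 14).

(B, X)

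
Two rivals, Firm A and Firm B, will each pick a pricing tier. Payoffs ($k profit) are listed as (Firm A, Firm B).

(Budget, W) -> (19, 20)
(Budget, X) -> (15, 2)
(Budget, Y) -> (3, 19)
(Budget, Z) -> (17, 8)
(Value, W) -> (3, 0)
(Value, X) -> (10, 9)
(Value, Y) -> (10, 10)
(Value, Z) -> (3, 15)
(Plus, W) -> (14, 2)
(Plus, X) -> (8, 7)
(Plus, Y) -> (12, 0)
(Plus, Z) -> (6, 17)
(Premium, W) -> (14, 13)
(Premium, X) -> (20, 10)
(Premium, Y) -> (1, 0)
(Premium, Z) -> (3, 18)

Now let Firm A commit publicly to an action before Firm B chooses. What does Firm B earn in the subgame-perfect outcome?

Work backward from Firm B's decision.
- Budget: Firm B compares 20, 2, 19, 8 and picks W; Firm A would get 19.
- Value: Firm B compares 0, 9, 10, 15 and picks Z; Firm A would get 3.
- Plus: Firm B compares 2, 7, 0, 17 and picks Z; Firm A would get 6.
- Premium: Firm B compares 13, 10, 0, 18 and picks Z; Firm A would get 3.
Among 19, 3, 6, 3, the best is 19 at Budget. Subgame-perfect outcome: (Budget, W) with payoffs (19, 20).

20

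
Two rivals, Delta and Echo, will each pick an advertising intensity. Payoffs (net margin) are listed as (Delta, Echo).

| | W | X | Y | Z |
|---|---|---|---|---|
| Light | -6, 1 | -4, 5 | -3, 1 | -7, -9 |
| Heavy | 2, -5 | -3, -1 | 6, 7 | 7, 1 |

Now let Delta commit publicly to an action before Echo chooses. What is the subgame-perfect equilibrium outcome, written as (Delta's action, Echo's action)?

(Heavy, Y)

Echo best-responds to each possible Delta move:
- Light: BR = X, leader payoff -4.
- Heavy: BR = Y, leader payoff 6.
Delta's induced payoffs are -4, 6, so Delta commits to Heavy. Subgame-perfect outcome: (Heavy, Y) with payoffs (6, 7).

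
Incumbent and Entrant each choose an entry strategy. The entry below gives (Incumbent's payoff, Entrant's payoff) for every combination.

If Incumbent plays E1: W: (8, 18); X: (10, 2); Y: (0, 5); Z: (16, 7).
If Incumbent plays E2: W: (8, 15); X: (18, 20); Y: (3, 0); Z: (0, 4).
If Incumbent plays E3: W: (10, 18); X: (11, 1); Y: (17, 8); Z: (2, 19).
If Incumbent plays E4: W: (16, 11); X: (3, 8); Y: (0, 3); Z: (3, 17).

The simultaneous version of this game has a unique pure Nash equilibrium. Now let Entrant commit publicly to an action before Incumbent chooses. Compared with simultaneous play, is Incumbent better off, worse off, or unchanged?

Backward induction with Entrant moving first.
- W: BR = E4, leader payoff 11.
- X: BR = E2, leader payoff 20.
- Y: BR = E3, leader payoff 8.
- Z: BR = E1, leader payoff 7.
Maximizing over 11, 20, 8, 7, Entrant chooses X. Subgame-perfect outcome: (E2, X) with payoffs (18, 20).
Now find the simultaneous Nash equilibrium.
Incumbent's best replies: W→E4; X→E2; Y→E3; Z→E1.
Entrant's best replies: E1→W; E2→X; E3→Z; E4→Z.
The unique mutual best reply is (E2, X), giving (18, 20).
Incumbent earns 18 sequentially versus 18 at the Nash outcome: unchanged.

unchanged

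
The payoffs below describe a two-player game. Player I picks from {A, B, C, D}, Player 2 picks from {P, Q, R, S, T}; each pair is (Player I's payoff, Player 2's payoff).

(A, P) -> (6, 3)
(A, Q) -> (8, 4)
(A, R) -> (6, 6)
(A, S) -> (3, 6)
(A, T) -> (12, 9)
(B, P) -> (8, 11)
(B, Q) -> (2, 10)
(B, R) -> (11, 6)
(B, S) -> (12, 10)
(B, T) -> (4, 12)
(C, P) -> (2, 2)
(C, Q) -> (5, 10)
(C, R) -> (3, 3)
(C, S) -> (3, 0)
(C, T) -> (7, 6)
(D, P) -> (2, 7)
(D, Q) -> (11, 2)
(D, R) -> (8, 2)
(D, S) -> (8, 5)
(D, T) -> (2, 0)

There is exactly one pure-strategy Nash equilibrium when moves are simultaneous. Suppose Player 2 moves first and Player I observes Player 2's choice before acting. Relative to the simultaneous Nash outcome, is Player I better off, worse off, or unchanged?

worse off

Solve by backward induction (Player 2 leads).
- P: BR = B, leader payoff 11.
- Q: BR = D, leader payoff 2.
- R: BR = B, leader payoff 6.
- S: BR = B, leader payoff 10.
- T: BR = A, leader payoff 9.
Player 2's induced payoffs are 11, 2, 6, 10, 9, so Player 2 commits to P. Subgame-perfect outcome: (B, P) with payoffs (8, 11).
For the simultaneous game, intersect best replies.
Player I's best replies: P→B; Q→D; R→B; S→B; T→A.
Player 2's best replies: A→T; B→T; C→Q; D→P.
Only (A, T) has each player best-responding; Nash payoffs (12, 9).
Player I earns 8 sequentially versus 12 at the Nash outcome: worse off.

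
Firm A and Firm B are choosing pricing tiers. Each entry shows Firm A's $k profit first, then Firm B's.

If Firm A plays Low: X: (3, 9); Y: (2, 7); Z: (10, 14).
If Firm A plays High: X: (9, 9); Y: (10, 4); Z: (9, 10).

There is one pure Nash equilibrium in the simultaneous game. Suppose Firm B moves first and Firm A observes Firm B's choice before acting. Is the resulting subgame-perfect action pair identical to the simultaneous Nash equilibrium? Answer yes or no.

Backward induction with Firm B moving first.
- X: Firm A compares 3, 9 and picks High; Firm B would get 9.
- Y: Firm A compares 2, 10 and picks High; Firm B would get 4.
- Z: Firm A compares 10, 9 and picks Low; Firm B would get 14.
Maximizing over 9, 4, 14, Firm B chooses Z. Subgame-perfect outcome: (Low, Z) with payoffs (10, 14).
Under simultaneous play:
Firm A's best replies: X→High; Y→High; Z→Low.
Firm B's best replies: Low→Z; High→Z.
Only (Low, Z) has each player best-responding; Nash payoffs (10, 14).
Sequential outcome (Low, Z) coincides with the Nash profile (Low, Z).

yes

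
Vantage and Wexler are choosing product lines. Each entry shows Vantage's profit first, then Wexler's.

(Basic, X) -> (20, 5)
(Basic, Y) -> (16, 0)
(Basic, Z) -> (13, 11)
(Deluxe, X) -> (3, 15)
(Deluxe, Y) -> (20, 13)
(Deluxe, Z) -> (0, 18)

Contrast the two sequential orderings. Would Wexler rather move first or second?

If Vantage leads: Wexler's best replies are Basic→Z, Deluxe→Z; Vantage's induced payoffs 13, 0; outcome (Basic, Z), payoffs (13, 11).
If Wexler leads: Vantage's best replies are X→Basic, Y→Deluxe, Z→Basic; Wexler's induced payoffs 5, 13, 11; outcome (Deluxe, Y), payoffs (20, 13).
Wexler gets 13 moving first and 11 moving second, so Wexler prefers to move first.

first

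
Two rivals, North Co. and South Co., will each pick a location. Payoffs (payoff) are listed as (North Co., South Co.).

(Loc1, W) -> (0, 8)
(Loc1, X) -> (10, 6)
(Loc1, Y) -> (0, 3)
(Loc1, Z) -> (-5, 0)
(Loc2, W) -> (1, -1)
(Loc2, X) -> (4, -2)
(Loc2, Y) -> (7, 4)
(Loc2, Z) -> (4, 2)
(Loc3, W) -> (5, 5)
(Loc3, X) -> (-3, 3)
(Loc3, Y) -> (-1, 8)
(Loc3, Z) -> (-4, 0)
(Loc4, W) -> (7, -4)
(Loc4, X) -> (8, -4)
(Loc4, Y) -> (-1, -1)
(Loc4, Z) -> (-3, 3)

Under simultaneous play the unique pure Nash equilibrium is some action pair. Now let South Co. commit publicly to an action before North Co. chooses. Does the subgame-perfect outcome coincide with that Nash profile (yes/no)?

no

Solve by backward induction (South Co. leads).
- W: North Co. compares 0, 1, 5, 7 and picks Loc4; South Co. would get -4.
- X: North Co. compares 10, 4, -3, 8 and picks Loc1; South Co. would get 6.
- Y: North Co. compares 0, 7, -1, -1 and picks Loc2; South Co. would get 4.
- Z: North Co. compares -5, 4, -4, -3 and picks Loc2; South Co. would get 2.
South Co.'s induced payoffs are -4, 6, 4, 2, so South Co. commits to X. Subgame-perfect outcome: (Loc1, X) with payoffs (10, 6).
Now find the simultaneous Nash equilibrium.
North Co.'s best replies: W→Loc4; X→Loc1; Y→Loc2; Z→Loc2.
South Co.'s best replies: Loc1→W; Loc2→Y; Loc3→Y; Loc4→Z.
Only (Loc2, Y) has each player best-responding; Nash payoffs (7, 4).
Sequential outcome (Loc1, X) differs from the Nash profile (Loc2, Y).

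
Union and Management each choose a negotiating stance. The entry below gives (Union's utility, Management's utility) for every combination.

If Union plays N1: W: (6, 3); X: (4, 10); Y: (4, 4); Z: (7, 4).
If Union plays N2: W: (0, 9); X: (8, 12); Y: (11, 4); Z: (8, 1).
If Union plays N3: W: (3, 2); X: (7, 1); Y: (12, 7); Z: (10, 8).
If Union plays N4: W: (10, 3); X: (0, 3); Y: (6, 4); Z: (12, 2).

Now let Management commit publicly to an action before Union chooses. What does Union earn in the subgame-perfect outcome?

Work backward from Union's decision.
- W: BR = N4, leader payoff 3.
- X: BR = N2, leader payoff 12.
- Y: BR = N3, leader payoff 7.
- Z: BR = N4, leader payoff 2.
Maximizing over 3, 12, 7, 2, Management chooses X. Subgame-perfect outcome: (N2, X) with payoffs (8, 12).

8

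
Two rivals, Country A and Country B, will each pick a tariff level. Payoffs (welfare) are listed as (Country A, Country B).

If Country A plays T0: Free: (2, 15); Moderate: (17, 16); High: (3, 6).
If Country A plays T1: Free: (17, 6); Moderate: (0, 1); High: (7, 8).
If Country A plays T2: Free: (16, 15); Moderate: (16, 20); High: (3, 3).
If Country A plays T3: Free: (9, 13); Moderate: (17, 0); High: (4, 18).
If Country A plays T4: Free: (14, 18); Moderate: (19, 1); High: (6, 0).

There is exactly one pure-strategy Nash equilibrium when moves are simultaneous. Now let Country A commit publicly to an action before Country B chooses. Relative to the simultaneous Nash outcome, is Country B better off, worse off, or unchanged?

Country B best-responds to each possible Country A move:
- T0 → Country B plays Moderate (best of 15, 16, 6); Country A gets 17.
- T1 → Country B plays High (best of 6, 1, 8); Country A gets 7.
- T2 → Country B plays Moderate (best of 15, 20, 3); Country A gets 16.
- T3 → Country B plays High (best of 13, 0, 18); Country A gets 4.
- T4 → Country B plays Free (best of 18, 1, 0); Country A gets 14.
Country A's induced payoffs are 17, 7, 16, 4, 14, so Country A commits to T0. Subgame-perfect outcome: (T0, Moderate) with payoffs (17, 16).
Under simultaneous play:
Country A's best replies: Free→T1; Moderate→T4; High→T1.
Country B's best replies: T0→Moderate; T1→High; T2→Moderate; T3→High; T4→Free.
The unique mutual best reply is (T1, High), giving (7, 8).
Country B earns 16 sequentially versus 8 at the Nash outcome: better off.

better off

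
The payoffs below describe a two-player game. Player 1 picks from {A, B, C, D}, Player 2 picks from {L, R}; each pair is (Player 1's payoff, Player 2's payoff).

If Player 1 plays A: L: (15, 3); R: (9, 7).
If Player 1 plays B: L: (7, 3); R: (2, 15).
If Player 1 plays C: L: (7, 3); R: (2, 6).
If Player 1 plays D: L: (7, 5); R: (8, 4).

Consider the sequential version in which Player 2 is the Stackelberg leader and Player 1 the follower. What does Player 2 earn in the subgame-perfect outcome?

Player 1 best-responds to each possible Player 2 move:
- L → Player 1 plays A (best of 15, 7, 7, 7); Player 2 gets 3.
- R → Player 1 plays A (best of 9, 2, 2, 8); Player 2 gets 7.
Maximizing over 3, 7, Player 2 chooses R. Subgame-perfect outcome: (A, R) with payoffs (9, 7).

7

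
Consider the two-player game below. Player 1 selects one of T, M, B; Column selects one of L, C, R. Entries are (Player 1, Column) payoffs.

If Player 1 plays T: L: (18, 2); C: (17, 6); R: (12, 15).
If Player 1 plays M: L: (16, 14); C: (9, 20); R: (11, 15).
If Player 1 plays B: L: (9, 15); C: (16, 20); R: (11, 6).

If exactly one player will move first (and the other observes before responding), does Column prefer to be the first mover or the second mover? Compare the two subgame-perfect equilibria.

second

If Player 1 leads: Column's best replies are T→R, M→C, B→C; Player 1's induced payoffs 12, 9, 16; outcome (B, C), payoffs (16, 20).
If Column leads: Player 1's best replies are L→T, C→T, R→T; Column's induced payoffs 2, 6, 15; outcome (T, R), payoffs (12, 15).
Column gets 15 moving first and 20 moving second, so Column prefers to move second.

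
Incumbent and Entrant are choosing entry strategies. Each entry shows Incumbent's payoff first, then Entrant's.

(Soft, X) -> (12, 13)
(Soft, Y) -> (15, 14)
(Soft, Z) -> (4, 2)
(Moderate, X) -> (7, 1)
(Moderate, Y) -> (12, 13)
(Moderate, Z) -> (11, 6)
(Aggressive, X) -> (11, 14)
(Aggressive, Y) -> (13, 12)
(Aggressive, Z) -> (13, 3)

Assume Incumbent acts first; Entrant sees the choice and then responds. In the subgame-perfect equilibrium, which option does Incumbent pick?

Work backward from Entrant's decision.
- Soft: Entrant compares 13, 14, 2 and picks Y; Incumbent would get 15.
- Moderate: Entrant compares 1, 13, 6 and picks Y; Incumbent would get 12.
- Aggressive: Entrant compares 14, 12, 3 and picks X; Incumbent would get 11.
Incumbent's induced payoffs are 15, 12, 11, so Incumbent commits to Soft. Subgame-perfect outcome: (Soft, Y) with payoffs (15, 14).

Soft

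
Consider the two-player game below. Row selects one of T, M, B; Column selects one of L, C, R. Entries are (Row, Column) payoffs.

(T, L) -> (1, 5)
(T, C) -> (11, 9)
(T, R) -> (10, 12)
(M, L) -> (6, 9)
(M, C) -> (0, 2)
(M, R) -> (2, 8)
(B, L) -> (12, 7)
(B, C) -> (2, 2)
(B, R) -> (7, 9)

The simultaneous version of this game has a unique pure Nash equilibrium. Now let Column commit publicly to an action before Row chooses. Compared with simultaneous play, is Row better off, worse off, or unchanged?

Work backward from Row's decision.
- L: BR = B, leader payoff 7.
- C: BR = T, leader payoff 9.
- R: BR = T, leader payoff 12.
Column's induced payoffs are 7, 9, 12, so Column commits to R. Subgame-perfect outcome: (T, R) with payoffs (10, 12).
Under simultaneous play:
Row's best replies: L→B; C→T; R→T.
Column's best replies: T→R; M→L; B→R.
The unique mutual best reply is (T, R), giving (10, 12).
Row earns 10 sequentially versus 10 at the Nash outcome: unchanged.

unchanged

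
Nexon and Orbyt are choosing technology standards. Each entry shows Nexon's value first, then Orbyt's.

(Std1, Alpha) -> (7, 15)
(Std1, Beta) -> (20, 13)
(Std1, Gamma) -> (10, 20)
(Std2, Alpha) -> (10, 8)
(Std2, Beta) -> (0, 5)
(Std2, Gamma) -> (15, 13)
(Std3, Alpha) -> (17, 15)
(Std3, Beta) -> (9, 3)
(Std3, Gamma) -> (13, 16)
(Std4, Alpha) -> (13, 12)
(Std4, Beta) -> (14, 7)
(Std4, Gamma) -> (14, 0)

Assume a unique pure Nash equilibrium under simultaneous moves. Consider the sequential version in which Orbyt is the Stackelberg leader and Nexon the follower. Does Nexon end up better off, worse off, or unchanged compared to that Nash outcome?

Nexon best-responds to each possible Orbyt move:
- Alpha: Nexon compares 7, 10, 17, 13 and picks Std3; Orbyt would get 15.
- Beta: Nexon compares 20, 0, 9, 14 and picks Std1; Orbyt would get 13.
- Gamma: Nexon compares 10, 15, 13, 14 and picks Std2; Orbyt would get 13.
Orbyt's induced payoffs are 15, 13, 13, so Orbyt commits to Alpha. Subgame-perfect outcome: (Std3, Alpha) with payoffs (17, 15).
Now find the simultaneous Nash equilibrium.
Nexon's best replies: Alpha→Std3; Beta→Std1; Gamma→Std2.
Orbyt's best replies: Std1→Gamma; Std2→Gamma; Std3→Gamma; Std4→Alpha.
The unique mutual best reply is (Std2, Gamma), giving (15, 13).
Nexon earns 17 sequentially versus 15 at the Nash outcome: better off.

better off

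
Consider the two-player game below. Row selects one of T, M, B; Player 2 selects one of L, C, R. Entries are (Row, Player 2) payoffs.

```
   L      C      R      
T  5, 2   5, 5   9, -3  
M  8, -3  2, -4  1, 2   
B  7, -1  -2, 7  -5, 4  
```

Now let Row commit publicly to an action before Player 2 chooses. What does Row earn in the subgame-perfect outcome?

5

Backward induction with Row moving first.
- T: Player 2 compares 2, 5, -3 and picks C; Row would get 5.
- M: Player 2 compares -3, -4, 2 and picks R; Row would get 1.
- B: Player 2 compares -1, 7, 4 and picks C; Row would get -2.
Row's induced payoffs are 5, 1, -2, so Row commits to T. Subgame-perfect outcome: (T, C) with payoffs (5, 5).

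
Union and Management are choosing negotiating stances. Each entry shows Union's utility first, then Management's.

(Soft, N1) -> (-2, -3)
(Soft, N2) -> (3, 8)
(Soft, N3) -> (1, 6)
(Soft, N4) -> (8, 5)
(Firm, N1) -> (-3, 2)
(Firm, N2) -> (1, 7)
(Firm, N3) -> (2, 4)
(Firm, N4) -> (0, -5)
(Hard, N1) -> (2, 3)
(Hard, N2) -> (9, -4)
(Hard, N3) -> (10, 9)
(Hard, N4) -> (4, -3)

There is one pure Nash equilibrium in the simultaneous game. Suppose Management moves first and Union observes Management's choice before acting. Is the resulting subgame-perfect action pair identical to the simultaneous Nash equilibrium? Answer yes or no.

yes

Union best-responds to each possible Management move:
- N1 → Union plays Hard (best of -2, -3, 2); Management gets 3.
- N2 → Union plays Hard (best of 3, 1, 9); Management gets -4.
- N3 → Union plays Hard (best of 1, 2, 10); Management gets 9.
- N4 → Union plays Soft (best of 8, 0, 4); Management gets 5.
Among 3, -4, 9, 5, the best is 9 at N3. Subgame-perfect outcome: (Hard, N3) with payoffs (10, 9).
Under simultaneous play:
Union's best replies: N1→Hard; N2→Hard; N3→Hard; N4→Soft.
Management's best replies: Soft→N2; Firm→N2; Hard→N3.
Only (Hard, N3) has each player best-responding; Nash payoffs (10, 9).
Sequential outcome (Hard, N3) coincides with the Nash profile (Hard, N3).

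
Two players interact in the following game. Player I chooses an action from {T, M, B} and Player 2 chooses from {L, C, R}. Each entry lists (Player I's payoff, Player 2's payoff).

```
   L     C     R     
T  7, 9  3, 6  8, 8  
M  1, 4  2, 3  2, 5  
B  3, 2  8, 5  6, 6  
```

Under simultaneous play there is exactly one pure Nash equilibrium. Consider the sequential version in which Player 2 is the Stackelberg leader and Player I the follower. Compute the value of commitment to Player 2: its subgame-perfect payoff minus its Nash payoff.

0

Backward induction with Player 2 moving first.
- L → Player I plays T (best of 7, 1, 3); Player 2 gets 9.
- C → Player I plays B (best of 3, 2, 8); Player 2 gets 5.
- R → Player I plays T (best of 8, 2, 6); Player 2 gets 8.
Maximizing over 9, 5, 8, Player 2 chooses L. Subgame-perfect outcome: (T, L) with payoffs (7, 9).
Under simultaneous play:
Player I's best replies: L→T; C→B; R→T.
Player 2's best replies: T→L; M→R; B→R.
Only (T, L) has each player best-responding; Nash payoffs (7, 9).
Player 2's commitment gain: 9 − 9 = 0.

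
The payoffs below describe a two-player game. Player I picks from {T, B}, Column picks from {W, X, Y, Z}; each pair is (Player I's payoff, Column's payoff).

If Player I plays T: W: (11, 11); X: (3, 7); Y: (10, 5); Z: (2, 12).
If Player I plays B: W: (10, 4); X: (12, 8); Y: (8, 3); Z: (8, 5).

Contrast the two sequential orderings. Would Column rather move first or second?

If Player I leads: Column's best replies are T→Z, B→X; Player I's induced payoffs 2, 12; outcome (B, X), payoffs (12, 8).
If Column leads: Player I's best replies are W→T, X→B, Y→T, Z→B; Column's induced payoffs 11, 8, 5, 5; outcome (T, W), payoffs (11, 11).
Column gets 11 moving first and 8 moving second, so Column prefers to move first.

first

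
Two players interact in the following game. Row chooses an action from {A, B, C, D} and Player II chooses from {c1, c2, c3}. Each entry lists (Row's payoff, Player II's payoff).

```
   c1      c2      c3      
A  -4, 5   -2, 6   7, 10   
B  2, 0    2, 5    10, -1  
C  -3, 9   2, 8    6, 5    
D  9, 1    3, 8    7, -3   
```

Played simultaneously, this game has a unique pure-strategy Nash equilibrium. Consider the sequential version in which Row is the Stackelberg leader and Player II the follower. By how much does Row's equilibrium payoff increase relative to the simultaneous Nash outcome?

Solve by backward induction (Row leads).
- A: Player II compares 5, 6, 10 and picks c3; Row would get 7.
- B: Player II compares 0, 5, -1 and picks c2; Row would get 2.
- C: Player II compares 9, 8, 5 and picks c1; Row would get -3.
- D: Player II compares 1, 8, -3 and picks c2; Row would get 3.
Row's induced payoffs are 7, 2, -3, 3, so Row commits to A. Subgame-perfect outcome: (A, c3) with payoffs (7, 10).
Now find the simultaneous Nash equilibrium.
Row's best replies: c1→D; c2→D; c3→B.
Player II's best replies: A→c3; B→c2; C→c1; D→c2.
Only (D, c2) has each player best-responding; Nash payoffs (3, 8).
Row's commitment gain: 7 − 3 = 4.

4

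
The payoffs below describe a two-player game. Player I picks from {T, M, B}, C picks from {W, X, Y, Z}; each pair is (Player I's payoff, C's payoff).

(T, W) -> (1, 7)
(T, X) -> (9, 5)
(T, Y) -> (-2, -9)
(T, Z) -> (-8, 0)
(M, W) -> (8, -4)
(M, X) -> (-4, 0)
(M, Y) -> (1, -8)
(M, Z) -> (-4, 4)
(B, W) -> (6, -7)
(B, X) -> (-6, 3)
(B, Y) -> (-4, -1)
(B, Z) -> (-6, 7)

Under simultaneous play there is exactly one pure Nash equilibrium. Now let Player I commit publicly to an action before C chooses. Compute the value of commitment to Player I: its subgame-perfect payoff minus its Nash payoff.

C best-responds to each possible Player I move:
- T: BR = W, leader payoff 1.
- M: BR = Z, leader payoff -4.
- B: BR = Z, leader payoff -6.
Among 1, -4, -6, the best is 1 at T. Subgame-perfect outcome: (T, W) with payoffs (1, 7).
Under simultaneous play:
Player I's best replies: W→M; X→T; Y→M; Z→M.
C's best replies: T→W; M→Z; B→Z.
The unique mutual best reply is (M, Z), giving (-4, 4).
Player I's commitment gain: 1 − -4 = 5.

5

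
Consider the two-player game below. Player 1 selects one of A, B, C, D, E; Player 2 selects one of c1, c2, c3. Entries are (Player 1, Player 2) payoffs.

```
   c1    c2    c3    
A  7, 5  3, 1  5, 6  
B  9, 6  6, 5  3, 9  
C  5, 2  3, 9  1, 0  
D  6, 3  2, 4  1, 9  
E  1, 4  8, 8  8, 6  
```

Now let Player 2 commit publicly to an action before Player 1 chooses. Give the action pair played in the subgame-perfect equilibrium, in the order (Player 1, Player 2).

(E, c2)

Backward induction with Player 2 moving first.
- c1 → Player 1 plays B (best of 7, 9, 5, 6, 1); Player 2 gets 6.
- c2 → Player 1 plays E (best of 3, 6, 3, 2, 8); Player 2 gets 8.
- c3 → Player 1 plays E (best of 5, 3, 1, 1, 8); Player 2 gets 6.
Maximizing over 6, 8, 6, Player 2 chooses c2. Subgame-perfect outcome: (E, c2) with payoffs (8, 8).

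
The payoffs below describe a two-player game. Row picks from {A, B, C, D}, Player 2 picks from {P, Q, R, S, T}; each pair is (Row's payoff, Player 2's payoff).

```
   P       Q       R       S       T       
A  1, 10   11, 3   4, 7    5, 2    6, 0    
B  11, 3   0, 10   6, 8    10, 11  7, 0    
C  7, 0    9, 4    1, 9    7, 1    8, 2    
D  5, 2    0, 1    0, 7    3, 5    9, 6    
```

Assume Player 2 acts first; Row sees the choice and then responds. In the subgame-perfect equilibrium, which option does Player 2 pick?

S

Backward induction with Player 2 moving first.
- P: Row compares 1, 11, 7, 5 and picks B; Player 2 would get 3.
- Q: Row compares 11, 0, 9, 0 and picks A; Player 2 would get 3.
- R: Row compares 4, 6, 1, 0 and picks B; Player 2 would get 8.
- S: Row compares 5, 10, 7, 3 and picks B; Player 2 would get 11.
- T: Row compares 6, 7, 8, 9 and picks D; Player 2 would get 6.
Among 3, 3, 8, 11, 6, the best is 11 at S. Subgame-perfect outcome: (B, S) with payoffs (10, 11).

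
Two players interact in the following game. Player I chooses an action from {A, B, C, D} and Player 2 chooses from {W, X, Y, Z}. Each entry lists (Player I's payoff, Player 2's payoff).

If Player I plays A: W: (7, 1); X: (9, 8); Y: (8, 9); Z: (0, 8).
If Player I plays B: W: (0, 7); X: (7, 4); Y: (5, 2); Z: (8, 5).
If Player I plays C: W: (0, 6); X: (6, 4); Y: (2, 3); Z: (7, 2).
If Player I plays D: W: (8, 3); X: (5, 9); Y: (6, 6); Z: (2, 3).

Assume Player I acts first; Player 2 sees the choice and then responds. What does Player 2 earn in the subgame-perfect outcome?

Player 2 best-responds to each possible Player I move:
- A: BR = Y, leader payoff 8.
- B: BR = W, leader payoff 0.
- C: BR = W, leader payoff 0.
- D: BR = X, leader payoff 5.
Player I's induced payoffs are 8, 0, 0, 5, so Player I commits to A. Subgame-perfect outcome: (A, Y) with payoffs (8, 9).

9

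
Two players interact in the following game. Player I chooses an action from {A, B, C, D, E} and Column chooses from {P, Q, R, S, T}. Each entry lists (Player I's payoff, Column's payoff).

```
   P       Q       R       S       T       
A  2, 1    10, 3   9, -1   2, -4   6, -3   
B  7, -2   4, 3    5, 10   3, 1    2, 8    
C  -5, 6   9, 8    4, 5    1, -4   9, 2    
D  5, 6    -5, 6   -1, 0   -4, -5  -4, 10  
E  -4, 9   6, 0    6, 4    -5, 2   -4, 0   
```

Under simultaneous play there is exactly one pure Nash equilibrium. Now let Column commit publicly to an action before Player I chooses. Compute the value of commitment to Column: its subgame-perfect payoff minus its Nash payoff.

0

Backward induction with Column moving first.
- P: Player I compares 2, 7, -5, 5, -4 and picks B; Column would get -2.
- Q: Player I compares 10, 4, 9, -5, 6 and picks A; Column would get 3.
- R: Player I compares 9, 5, 4, -1, 6 and picks A; Column would get -1.
- S: Player I compares 2, 3, 1, -4, -5 and picks B; Column would get 1.
- T: Player I compares 6, 2, 9, -4, -4 and picks C; Column would get 2.
Maximizing over -2, 3, -1, 1, 2, Column chooses Q. Subgame-perfect outcome: (A, Q) with payoffs (10, 3).
Now find the simultaneous Nash equilibrium.
Player I's best replies: P→B; Q→A; R→A; S→B; T→C.
Column's best replies: A→Q; B→R; C→Q; D→T; E→P.
Only (A, Q) has each player best-responding; Nash payoffs (10, 3).
Column's commitment gain: 3 − 3 = 0.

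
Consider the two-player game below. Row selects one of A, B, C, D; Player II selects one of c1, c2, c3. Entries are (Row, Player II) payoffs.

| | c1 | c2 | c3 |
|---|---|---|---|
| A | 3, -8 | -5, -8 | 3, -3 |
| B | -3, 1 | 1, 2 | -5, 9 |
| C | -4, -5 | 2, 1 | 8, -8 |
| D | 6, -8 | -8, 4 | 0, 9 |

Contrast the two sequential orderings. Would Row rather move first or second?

If Row leads: Player II's best replies are A→c3, B→c3, C→c2, D→c3; Row's induced payoffs 3, -5, 2, 0; outcome (A, c3), payoffs (3, -3).
If Player II leads: Row's best replies are c1→D, c2→C, c3→C; Player II's induced payoffs -8, 1, -8; outcome (C, c2), payoffs (2, 1).
Row gets 3 moving first and 2 moving second, so Row prefers to move first.

first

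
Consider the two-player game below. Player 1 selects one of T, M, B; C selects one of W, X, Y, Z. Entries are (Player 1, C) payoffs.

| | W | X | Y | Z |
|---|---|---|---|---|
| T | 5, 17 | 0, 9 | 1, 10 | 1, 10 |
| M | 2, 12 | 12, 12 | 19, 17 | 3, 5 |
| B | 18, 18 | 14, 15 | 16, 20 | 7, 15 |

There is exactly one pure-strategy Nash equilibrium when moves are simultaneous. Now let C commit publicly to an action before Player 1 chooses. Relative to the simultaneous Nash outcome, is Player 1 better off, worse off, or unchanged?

worse off

Backward induction with C moving first.
- W: BR = B, leader payoff 18.
- X: BR = B, leader payoff 15.
- Y: BR = M, leader payoff 17.
- Z: BR = B, leader payoff 15.
C's induced payoffs are 18, 15, 17, 15, so C commits to W. Subgame-perfect outcome: (B, W) with payoffs (18, 18).
Now find the simultaneous Nash equilibrium.
Player 1's best replies: W→B; X→B; Y→M; Z→B.
C's best replies: T→W; M→Y; B→Y.
The unique mutual best reply is (M, Y), giving (19, 17).
Player 1 earns 18 sequentially versus 19 at the Nash outcome: worse off.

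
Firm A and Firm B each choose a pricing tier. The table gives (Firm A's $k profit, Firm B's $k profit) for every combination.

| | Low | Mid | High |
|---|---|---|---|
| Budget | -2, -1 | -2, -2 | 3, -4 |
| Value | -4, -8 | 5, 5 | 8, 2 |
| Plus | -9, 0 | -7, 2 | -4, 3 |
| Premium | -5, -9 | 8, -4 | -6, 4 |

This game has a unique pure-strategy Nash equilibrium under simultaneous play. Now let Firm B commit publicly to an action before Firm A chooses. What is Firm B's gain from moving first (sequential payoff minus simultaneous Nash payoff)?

Backward induction with Firm B moving first.
- Low → Firm A plays Budget (best of -2, -4, -9, -5); Firm B gets -1.
- Mid → Firm A plays Premium (best of -2, 5, -7, 8); Firm B gets -4.
- High → Firm A plays Value (best of 3, 8, -4, -6); Firm B gets 2.
Among -1, -4, 2, the best is 2 at High. Subgame-perfect outcome: (Value, High) with payoffs (8, 2).
Now find the simultaneous Nash equilibrium.
Firm A's best replies: Low→Budget; Mid→Premium; High→Value.
Firm B's best replies: Budget→Low; Value→Mid; Plus→High; Premium→High.
Only (Budget, Low) has each player best-responding; Nash payoffs (-2, -1).
Firm B's commitment gain: 2 − -1 = 3.

3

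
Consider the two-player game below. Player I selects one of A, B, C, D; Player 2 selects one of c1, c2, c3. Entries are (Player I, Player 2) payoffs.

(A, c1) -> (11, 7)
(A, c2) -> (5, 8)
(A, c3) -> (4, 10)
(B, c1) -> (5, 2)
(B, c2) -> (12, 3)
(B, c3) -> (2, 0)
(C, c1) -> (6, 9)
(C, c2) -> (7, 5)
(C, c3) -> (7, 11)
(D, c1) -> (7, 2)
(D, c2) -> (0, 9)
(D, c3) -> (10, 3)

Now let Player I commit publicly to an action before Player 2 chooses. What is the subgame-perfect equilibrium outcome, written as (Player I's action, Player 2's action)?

(B, c2)

Solve by backward induction (Player I leads).
- A → Player 2 plays c3 (best of 7, 8, 10); Player I gets 4.
- B → Player 2 plays c2 (best of 2, 3, 0); Player I gets 12.
- C → Player 2 plays c3 (best of 9, 5, 11); Player I gets 7.
- D → Player 2 plays c2 (best of 2, 9, 3); Player I gets 0.
Among 4, 12, 7, 0, the best is 12 at B. Subgame-perfect outcome: (B, c2) with payoffs (12, 3).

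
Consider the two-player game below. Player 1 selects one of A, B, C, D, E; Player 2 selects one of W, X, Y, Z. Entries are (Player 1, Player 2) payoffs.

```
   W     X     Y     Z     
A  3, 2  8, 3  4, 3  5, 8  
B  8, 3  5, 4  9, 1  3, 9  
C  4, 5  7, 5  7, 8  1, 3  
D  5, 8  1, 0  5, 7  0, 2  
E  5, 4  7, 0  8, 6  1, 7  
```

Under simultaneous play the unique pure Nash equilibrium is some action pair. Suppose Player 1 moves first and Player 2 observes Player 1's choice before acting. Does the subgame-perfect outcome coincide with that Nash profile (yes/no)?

no

Backward induction with Player 1 moving first.
- A → Player 2 plays Z (best of 2, 3, 3, 8); Player 1 gets 5.
- B → Player 2 plays Z (best of 3, 4, 1, 9); Player 1 gets 3.
- C → Player 2 plays Y (best of 5, 5, 8, 3); Player 1 gets 7.
- D → Player 2 plays W (best of 8, 0, 7, 2); Player 1 gets 5.
- E → Player 2 plays Z (best of 4, 0, 6, 7); Player 1 gets 1.
Maximizing over 5, 3, 7, 5, 1, Player 1 chooses C. Subgame-perfect outcome: (C, Y) with payoffs (7, 8).
Now find the simultaneous Nash equilibrium.
Player 1's best replies: W→B; X→A; Y→B; Z→A.
Player 2's best replies: A→Z; B→Z; C→Y; D→W; E→Z.
The unique mutual best reply is (A, Z), giving (5, 8).
Sequential outcome (C, Y) differs from the Nash profile (A, Z).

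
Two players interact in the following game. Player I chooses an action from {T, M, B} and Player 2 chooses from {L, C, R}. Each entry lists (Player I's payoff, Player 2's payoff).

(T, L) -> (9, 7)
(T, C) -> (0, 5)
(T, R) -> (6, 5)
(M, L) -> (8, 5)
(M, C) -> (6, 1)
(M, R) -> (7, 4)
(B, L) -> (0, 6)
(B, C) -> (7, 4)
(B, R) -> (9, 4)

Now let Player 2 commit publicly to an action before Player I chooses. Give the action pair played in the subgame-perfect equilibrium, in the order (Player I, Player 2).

Work backward from Player I's decision.
- L: BR = T, leader payoff 7.
- C: BR = B, leader payoff 4.
- R: BR = B, leader payoff 4.
Maximizing over 7, 4, 4, Player 2 chooses L. Subgame-perfect outcome: (T, L) with payoffs (9, 7).

(T, L)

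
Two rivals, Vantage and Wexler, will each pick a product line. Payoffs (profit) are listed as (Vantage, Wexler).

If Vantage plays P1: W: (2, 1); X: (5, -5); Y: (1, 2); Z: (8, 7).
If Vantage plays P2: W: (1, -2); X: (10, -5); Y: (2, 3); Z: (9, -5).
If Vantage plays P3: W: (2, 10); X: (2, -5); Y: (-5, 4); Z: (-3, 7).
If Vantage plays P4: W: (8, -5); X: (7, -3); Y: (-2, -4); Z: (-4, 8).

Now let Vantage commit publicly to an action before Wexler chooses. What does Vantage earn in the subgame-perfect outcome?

Solve by backward induction (Vantage leads).
- P1: Wexler compares 1, -5, 2, 7 and picks Z; Vantage would get 8.
- P2: Wexler compares -2, -5, 3, -5 and picks Y; Vantage would get 2.
- P3: Wexler compares 10, -5, 4, 7 and picks W; Vantage would get 2.
- P4: Wexler compares -5, -3, -4, 8 and picks Z; Vantage would get -4.
Vantage's induced payoffs are 8, 2, 2, -4, so Vantage commits to P1. Subgame-perfect outcome: (P1, Z) with payoffs (8, 7).

8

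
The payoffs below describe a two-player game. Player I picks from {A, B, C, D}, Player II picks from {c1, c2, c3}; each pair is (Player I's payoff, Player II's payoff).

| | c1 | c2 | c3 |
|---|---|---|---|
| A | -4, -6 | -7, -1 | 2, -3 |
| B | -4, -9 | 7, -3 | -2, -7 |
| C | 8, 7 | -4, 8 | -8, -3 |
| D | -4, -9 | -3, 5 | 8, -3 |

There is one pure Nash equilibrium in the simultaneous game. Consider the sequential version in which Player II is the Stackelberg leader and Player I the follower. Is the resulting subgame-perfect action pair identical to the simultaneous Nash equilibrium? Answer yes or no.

no

Player I best-responds to each possible Player II move:
- c1: BR = C, leader payoff 7.
- c2: BR = B, leader payoff -3.
- c3: BR = D, leader payoff -3.
Among 7, -3, -3, the best is 7 at c1. Subgame-perfect outcome: (C, c1) with payoffs (8, 7).
Now find the simultaneous Nash equilibrium.
Player I's best replies: c1→C; c2→B; c3→D.
Player II's best replies: A→c2; B→c2; C→c2; D→c2.
The unique mutual best reply is (B, c2), giving (7, -3).
Sequential outcome (C, c1) differs from the Nash profile (B, c2).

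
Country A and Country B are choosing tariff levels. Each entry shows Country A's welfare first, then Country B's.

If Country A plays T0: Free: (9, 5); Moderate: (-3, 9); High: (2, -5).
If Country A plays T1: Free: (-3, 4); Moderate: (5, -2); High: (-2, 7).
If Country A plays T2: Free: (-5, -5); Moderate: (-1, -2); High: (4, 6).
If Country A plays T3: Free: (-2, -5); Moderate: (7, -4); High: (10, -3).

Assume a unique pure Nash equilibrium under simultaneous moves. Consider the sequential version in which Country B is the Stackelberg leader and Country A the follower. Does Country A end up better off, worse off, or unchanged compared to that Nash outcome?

worse off

Work backward from Country A's decision.
- Free: Country A compares 9, -3, -5, -2 and picks T0; Country B would get 5.
- Moderate: Country A compares -3, 5, -1, 7 and picks T3; Country B would get -4.
- High: Country A compares 2, -2, 4, 10 and picks T3; Country B would get -3.
Maximizing over 5, -4, -3, Country B chooses Free. Subgame-perfect outcome: (T0, Free) with payoffs (9, 5).
For the simultaneous game, intersect best replies.
Country A's best replies: Free→T0; Moderate→T3; High→T3.
Country B's best replies: T0→Moderate; T1→High; T2→High; T3→High.
Only (T3, High) has each player best-responding; Nash payoffs (10, -3).
Country A earns 9 sequentially versus 10 at the Nash outcome: worse off.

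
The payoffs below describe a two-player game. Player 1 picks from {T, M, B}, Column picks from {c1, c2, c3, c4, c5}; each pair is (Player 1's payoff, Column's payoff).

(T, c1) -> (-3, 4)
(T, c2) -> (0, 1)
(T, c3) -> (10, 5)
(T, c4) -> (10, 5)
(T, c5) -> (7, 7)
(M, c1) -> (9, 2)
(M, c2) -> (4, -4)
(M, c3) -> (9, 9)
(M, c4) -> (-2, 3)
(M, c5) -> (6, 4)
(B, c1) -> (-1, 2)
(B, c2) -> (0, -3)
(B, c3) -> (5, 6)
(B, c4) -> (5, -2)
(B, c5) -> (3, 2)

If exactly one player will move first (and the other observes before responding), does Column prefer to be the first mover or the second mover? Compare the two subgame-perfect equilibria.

second

If Player 1 leads: Column's best replies are T→c5, M→c3, B→c3; Player 1's induced payoffs 7, 9, 5; outcome (M, c3), payoffs (9, 9).
If Column leads: Player 1's best replies are c1→M, c2→M, c3→T, c4→T, c5→T; Column's induced payoffs 2, -4, 5, 5, 7; outcome (T, c5), payoffs (7, 7).
Column gets 7 moving first and 9 moving second, so Column prefers to move second.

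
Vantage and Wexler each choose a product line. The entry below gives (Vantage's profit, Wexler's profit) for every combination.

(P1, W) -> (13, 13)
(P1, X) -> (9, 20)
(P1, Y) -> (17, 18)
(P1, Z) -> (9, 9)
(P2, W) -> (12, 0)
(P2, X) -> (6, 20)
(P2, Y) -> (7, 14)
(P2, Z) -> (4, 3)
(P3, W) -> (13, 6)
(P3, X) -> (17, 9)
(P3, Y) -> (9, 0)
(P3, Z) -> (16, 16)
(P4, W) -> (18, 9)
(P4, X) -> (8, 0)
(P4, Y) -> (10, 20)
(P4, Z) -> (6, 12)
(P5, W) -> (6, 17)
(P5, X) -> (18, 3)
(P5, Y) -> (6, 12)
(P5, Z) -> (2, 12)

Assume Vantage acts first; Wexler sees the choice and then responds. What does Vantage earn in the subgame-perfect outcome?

16

Work backward from Wexler's decision.
- P1: Wexler compares 13, 20, 18, 9 and picks X; Vantage would get 9.
- P2: Wexler compares 0, 20, 14, 3 and picks X; Vantage would get 6.
- P3: Wexler compares 6, 9, 0, 16 and picks Z; Vantage would get 16.
- P4: Wexler compares 9, 0, 20, 12 and picks Y; Vantage would get 10.
- P5: Wexler compares 17, 3, 12, 12 and picks W; Vantage would get 6.
Vantage's induced payoffs are 9, 6, 16, 10, 6, so Vantage commits to P3. Subgame-perfect outcome: (P3, Z) with payoffs (16, 16).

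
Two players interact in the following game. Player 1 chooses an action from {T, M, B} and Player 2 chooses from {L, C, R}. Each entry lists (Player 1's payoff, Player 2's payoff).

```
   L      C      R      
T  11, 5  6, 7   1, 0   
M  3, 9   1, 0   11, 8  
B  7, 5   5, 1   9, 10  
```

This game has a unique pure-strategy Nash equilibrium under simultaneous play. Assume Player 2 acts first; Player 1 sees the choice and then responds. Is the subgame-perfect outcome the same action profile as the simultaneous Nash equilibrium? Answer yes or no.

Player 1 best-responds to each possible Player 2 move:
- L: BR = T, leader payoff 5.
- C: BR = T, leader payoff 7.
- R: BR = M, leader payoff 8.
Player 2's induced payoffs are 5, 7, 8, so Player 2 commits to R. Subgame-perfect outcome: (M, R) with payoffs (11, 8).
Now find the simultaneous Nash equilibrium.
Player 1's best replies: L→T; C→T; R→M.
Player 2's best replies: T→C; M→L; B→R.
Only (T, C) has each player best-responding; Nash payoffs (6, 7).
Sequential outcome (M, R) differs from the Nash profile (T, C).

no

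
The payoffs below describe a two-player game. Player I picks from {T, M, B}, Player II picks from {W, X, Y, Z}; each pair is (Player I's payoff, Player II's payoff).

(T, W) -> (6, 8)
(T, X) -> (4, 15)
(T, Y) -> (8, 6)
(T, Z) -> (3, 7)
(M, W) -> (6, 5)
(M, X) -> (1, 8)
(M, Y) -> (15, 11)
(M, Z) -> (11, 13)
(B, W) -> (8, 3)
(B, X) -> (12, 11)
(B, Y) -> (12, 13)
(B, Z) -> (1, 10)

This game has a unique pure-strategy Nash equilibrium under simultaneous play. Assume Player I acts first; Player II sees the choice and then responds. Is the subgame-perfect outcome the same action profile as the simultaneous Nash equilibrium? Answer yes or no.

no

Backward induction with Player I moving first.
- T: Player II compares 8, 15, 6, 7 and picks X; Player I would get 4.
- M: Player II compares 5, 8, 11, 13 and picks Z; Player I would get 11.
- B: Player II compares 3, 11, 13, 10 and picks Y; Player I would get 12.
Among 4, 11, 12, the best is 12 at B. Subgame-perfect outcome: (B, Y) with payoffs (12, 13).
Under simultaneous play:
Player I's best replies: W→B; X→B; Y→M; Z→M.
Player II's best replies: T→X; M→Z; B→Y.
Only (M, Z) has each player best-responding; Nash payoffs (11, 13).
Sequential outcome (B, Y) differs from the Nash profile (M, Z).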